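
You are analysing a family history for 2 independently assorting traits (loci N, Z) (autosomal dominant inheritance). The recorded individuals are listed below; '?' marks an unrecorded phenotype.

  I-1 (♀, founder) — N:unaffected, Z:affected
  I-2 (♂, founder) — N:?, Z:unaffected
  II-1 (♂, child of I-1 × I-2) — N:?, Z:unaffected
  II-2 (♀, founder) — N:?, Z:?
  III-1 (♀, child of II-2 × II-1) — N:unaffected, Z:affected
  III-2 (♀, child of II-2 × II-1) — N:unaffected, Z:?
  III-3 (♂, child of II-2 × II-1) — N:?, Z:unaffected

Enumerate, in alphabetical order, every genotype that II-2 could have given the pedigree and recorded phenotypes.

II-2 ∈ {Nn Zz, nn Zz}

N/I-1 un ·: nn
N/I-2 ? ·: nn|Nn|NN
N/II-1 ? I-1×I-2: nn|Nn
N/II-2 ? ·: nn|Nn
N/III-1 un II-2×II-1: nn
N/III-2 un II-2×II-1: nn
N/III-3 ? II-2×II-1: nn|Nn|NN
⇒ N over [I-1,I-2,II-1,II-2,III-1,III-2,III-3]: 16 consistent
Z/I-1 aff ·: Zz
Z/I-2 un ·: zz
Z/II-1 un I-1×I-2: zz
Z/II-2 ? ·: Zz
Z/III-1 aff II-2×II-1: Zz
Z/III-2 ? II-2×II-1: zz|Zz
Z/III-3 un II-2×II-1: zz
⇒ Z over [I-1,I-2,II-1,II-2,III-1,III-2,III-3]: 2 consistent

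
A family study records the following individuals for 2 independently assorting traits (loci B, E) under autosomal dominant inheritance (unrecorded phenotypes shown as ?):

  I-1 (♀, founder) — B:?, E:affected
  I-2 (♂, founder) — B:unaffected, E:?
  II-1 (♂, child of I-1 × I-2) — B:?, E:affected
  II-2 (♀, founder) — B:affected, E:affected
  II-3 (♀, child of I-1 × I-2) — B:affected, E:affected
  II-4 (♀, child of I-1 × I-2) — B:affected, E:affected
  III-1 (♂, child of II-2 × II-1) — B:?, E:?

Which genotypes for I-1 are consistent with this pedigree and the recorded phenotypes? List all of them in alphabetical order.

I-1 ∈ {BB EE, BB Ee, Bb EE, Bb Ee}

B/I-1 ? ·: Bb|BB
B/I-2 un ·: bb
B/II-1 ? I-1×I-2: bb|Bb
B/II-2 aff ·: Bb|BB
B/II-3 aff I-1×I-2: Bb
B/II-4 aff I-1×I-2: Bb
B/III-1 ? II-2×II-1: bb|Bb|BB
⇒ B over [I-1,I-2,II-1,II-2,II-3,II-4,III-1]: 13 consistent
E/I-1 aff ·: Ee|EE
E/I-2 ? ·: ee|Ee|EE
E/II-1 aff I-1×I-2: Ee|EE
E/II-2 aff ·: Ee|EE
E/II-3 aff I-1×I-2: Ee|EE
E/II-4 aff I-1×I-2: Ee|EE
E/III-1 ? II-2×II-1: ee|Ee|EE
⇒ E over [I-1,I-2,II-1,II-2,II-3,II-4,III-1]: 109 consistent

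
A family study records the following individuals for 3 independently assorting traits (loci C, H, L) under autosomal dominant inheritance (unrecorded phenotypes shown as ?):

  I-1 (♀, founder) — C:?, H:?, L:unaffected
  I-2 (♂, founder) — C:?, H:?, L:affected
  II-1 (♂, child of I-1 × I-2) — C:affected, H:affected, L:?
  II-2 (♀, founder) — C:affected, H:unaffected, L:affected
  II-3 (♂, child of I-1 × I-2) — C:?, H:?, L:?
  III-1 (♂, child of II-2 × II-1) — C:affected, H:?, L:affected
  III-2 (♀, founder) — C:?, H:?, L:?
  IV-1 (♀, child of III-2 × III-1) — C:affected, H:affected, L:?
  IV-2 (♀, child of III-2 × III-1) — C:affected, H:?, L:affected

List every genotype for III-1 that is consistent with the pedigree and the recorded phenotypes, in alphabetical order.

C/I-1 ? ·: cc|Cc|CC
C/I-2 ? ·: cc|Cc|CC
C/II-1 aff I-1×I-2: Cc|CC
C/II-2 aff ·: Cc|CC
C/II-3 ? I-1×I-2: cc|Cc|CC
C/III-1 aff II-2×II-1: Cc|CC
C/III-2 ? ·: cc|Cc|CC
C/IV-1 aff III-2×III-1: Cc|CC
C/IV-2 aff III-2×III-1: Cc|CC
⇒ C over [I-1,I-2,II-1,II-2,II-3,III-1,III-2,IV-1,IV-2]: 558 consistent
H/I-1 ? ·: hh|Hh|HH
H/I-2 ? ·: hh|Hh|HH
H/II-1 aff I-1×I-2: Hh|HH
H/II-2 un ·: hh
H/II-3 ? I-1×I-2: hh|Hh|HH
H/III-1 ? II-2×II-1: hh|Hh
H/III-2 ? ·: hh|Hh|HH
H/IV-1 aff III-2×III-1: Hh|HH
H/IV-2 ? III-2×III-1: hh|Hh|HH
⇒ H over [I-1,I-2,II-1,II-2,II-3,III-1,III-2,IV-1,IV-2]: 291 consistent
L/I-1 un ·: ll
L/I-2 aff ·: Ll|LL
L/II-1 ? I-1×I-2: ll|Ll
L/II-2 aff ·: Ll|LL
L/II-3 ? I-1×I-2: ll|Ll
L/III-1 aff II-2×II-1: Ll|LL
L/III-2 ? ·: ll|Ll|LL
L/IV-1 ? III-2×III-1: ll|Ll|LL
L/IV-2 aff III-2×III-1: Ll|LL
⇒ L over [I-1,I-2,II-1,II-2,II-3,III-1,III-2,IV-1,IV-2]: 156 consistent

III-1 ∈ {CC Hh LL, CC Hh Ll, CC hh LL, CC hh Ll, Cc Hh LL, Cc Hh Ll, Cc hh LL, Cc hh Ll}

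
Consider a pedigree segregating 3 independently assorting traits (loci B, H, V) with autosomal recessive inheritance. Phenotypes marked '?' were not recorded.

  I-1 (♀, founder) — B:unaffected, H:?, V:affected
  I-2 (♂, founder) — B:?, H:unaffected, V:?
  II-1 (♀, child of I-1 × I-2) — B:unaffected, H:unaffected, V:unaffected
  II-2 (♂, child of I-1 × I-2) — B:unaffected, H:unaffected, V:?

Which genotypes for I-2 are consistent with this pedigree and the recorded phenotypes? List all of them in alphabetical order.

I-2 ∈ {BB HH VV, BB HH Vv, BB Hh VV, BB Hh Vv, Bb HH VV, Bb HH Vv, Bb Hh VV, Bb Hh Vv, bb HH VV, bb HH Vv, bb Hh VV, bb Hh Vv}

B/I-1 un ·: BB|Bb
B/I-2 ? ·: BB|Bb|bb
B/II-1 un I-1×I-2: BB|Bb
B/II-2 un I-1×I-2: BB|Bb
⇒ B over [I-1,I-2,II-1,II-2]: 15 consistent
H/I-1 ? ·: HH|Hh|hh
H/I-2 un ·: HH|Hh
H/II-1 un I-1×I-2: HH|Hh
H/II-2 un I-1×I-2: HH|Hh
⇒ H over [I-1,I-2,II-1,II-2]: 15 consistent
V/I-1 aff ·: vv
V/I-2 ? ·: VV|Vv
V/II-1 un I-1×I-2: Vv
V/II-2 ? I-1×I-2: Vv|vv
⇒ V over [I-1,I-2,II-1,II-2]: 3 consistent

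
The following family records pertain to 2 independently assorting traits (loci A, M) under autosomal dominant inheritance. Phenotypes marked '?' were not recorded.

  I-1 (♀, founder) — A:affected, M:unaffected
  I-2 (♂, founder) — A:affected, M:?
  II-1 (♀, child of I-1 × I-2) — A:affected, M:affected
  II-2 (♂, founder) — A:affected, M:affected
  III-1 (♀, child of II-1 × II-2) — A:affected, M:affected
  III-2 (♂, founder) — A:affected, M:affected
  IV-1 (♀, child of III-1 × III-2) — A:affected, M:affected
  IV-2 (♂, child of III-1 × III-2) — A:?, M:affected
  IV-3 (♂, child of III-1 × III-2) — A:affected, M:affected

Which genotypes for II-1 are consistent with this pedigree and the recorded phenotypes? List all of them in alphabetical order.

II-1 ∈ {AA Mm, Aa Mm}

A/I-1 aff ·: Aa|AA
A/I-2 aff ·: Aa|AA
A/II-1 aff I-1×I-2: Aa|AA
A/II-2 aff ·: Aa|AA
A/III-1 aff II-1×II-2: Aa|AA
A/III-2 aff ·: Aa|AA
A/IV-1 aff III-1×III-2: Aa|AA
A/IV-2 ? III-1×III-2: aa|Aa|AA
A/IV-3 aff III-1×III-2: Aa|AA
⇒ A over [I-1,I-2,II-1,II-2,III-1,III-2,IV-1,IV-2,IV-3]: 326 consistent
M/I-1 un ·: mm
M/I-2 ? ·: Mm|MM
M/II-1 aff I-1×I-2: Mm
M/II-2 aff ·: Mm|MM
M/III-1 aff II-1×II-2: Mm|MM
M/III-2 aff ·: Mm|MM
M/IV-1 aff III-1×III-2: Mm|MM
M/IV-2 aff III-1×III-2: Mm|MM
M/IV-3 aff III-1×III-2: Mm|MM
⇒ M over [I-1,I-2,II-1,II-2,III-1,III-2,IV-1,IV-2,IV-3]: 100 consistent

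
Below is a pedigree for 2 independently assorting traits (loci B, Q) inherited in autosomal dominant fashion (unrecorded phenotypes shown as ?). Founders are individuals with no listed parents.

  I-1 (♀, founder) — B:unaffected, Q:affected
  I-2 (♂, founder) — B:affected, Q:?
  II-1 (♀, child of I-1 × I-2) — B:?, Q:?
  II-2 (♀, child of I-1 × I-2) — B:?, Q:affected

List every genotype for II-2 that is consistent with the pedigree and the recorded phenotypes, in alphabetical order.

B/I-1 un ·: bb
B/I-2 aff ·: Bb|BB
B/II-1 ? I-1×I-2: bb|Bb
B/II-2 ? I-1×I-2: bb|Bb
⇒ B over [I-1,I-2,II-1,II-2]: 5 consistent
Q/I-1 aff ·: Qq|QQ
Q/I-2 ? ·: qq|Qq|QQ
Q/II-1 ? I-1×I-2: qq|Qq|QQ
Q/II-2 aff I-1×I-2: Qq|QQ
⇒ Q over [I-1,I-2,II-1,II-2]: 18 consistent

II-2 ∈ {Bb QQ, Bb Qq, bb QQ, bb Qq}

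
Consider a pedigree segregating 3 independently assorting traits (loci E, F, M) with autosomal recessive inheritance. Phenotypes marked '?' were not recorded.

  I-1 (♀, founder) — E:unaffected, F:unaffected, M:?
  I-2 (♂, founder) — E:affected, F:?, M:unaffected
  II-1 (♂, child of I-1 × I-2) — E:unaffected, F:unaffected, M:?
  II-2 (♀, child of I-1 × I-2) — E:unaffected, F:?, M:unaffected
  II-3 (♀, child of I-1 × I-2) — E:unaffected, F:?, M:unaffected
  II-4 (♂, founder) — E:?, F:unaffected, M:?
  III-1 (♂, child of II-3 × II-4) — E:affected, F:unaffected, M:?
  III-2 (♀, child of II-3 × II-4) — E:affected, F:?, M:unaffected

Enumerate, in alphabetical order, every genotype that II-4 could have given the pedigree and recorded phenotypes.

II-4 ∈ {Ee FF MM, Ee FF Mm, Ee FF mm, Ee Ff MM, Ee Ff Mm, Ee Ff mm, ee FF MM, ee FF Mm, ee FF mm, ee Ff MM, ee Ff Mm, ee Ff mm}

E/I-1 un ·: EE|Ee
E/I-2 aff ·: ee
E/II-1 un I-1×I-2: Ee
E/II-2 un I-1×I-2: Ee
E/II-3 un I-1×I-2: Ee
E/II-4 ? ·: Ee|ee
E/III-1 aff II-3×II-4: ee
E/III-2 aff II-3×II-4: ee
⇒ E over [I-1,I-2,II-1,II-2,II-3,II-4,III-1,III-2]: 4 consistent
F/I-1 un ·: FF|Ff
F/I-2 ? ·: FF|Ff|ff
F/II-1 un I-1×I-2: FF|Ff
F/II-2 ? I-1×I-2: FF|Ff|ff
F/II-3 ? I-1×I-2: FF|Ff|ff
F/II-4 un ·: FF|Ff
F/III-1 un II-3×II-4: FF|Ff
F/III-2 ? II-3×II-4: FF|Ff|ff
⇒ F over [I-1,I-2,II-1,II-2,II-3,II-4,III-1,III-2]: 269 consistent
M/I-1 ? ·: MM|Mm|mm
M/I-2 un ·: MM|Mm
M/II-1 ? I-1×I-2: MM|Mm|mm
M/II-2 un I-1×I-2: MM|Mm
M/II-3 un I-1×I-2: MM|Mm
M/II-4 ? ·: MM|Mm|mm
M/III-1 ? II-3×II-4: MM|Mm|mm
M/III-2 un II-3×II-4: MM|Mm
⇒ M over [I-1,I-2,II-1,II-2,II-3,II-4,III-1,III-2]: 294 consistent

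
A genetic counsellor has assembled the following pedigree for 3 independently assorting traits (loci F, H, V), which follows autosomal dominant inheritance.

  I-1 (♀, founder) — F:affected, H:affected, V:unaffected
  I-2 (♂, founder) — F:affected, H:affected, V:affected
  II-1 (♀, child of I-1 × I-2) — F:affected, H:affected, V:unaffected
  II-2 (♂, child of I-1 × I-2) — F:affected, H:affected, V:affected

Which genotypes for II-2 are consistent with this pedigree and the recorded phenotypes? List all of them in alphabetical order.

F/I-1 aff ·: Ff|FF
F/I-2 aff ·: Ff|FF
F/II-1 aff I-1×I-2: Ff|FF
F/II-2 aff I-1×I-2: Ff|FF
⇒ F over [I-1,I-2,II-1,II-2]: 13 consistent
H/I-1 aff ·: Hh|HH
H/I-2 aff ·: Hh|HH
H/II-1 aff I-1×I-2: Hh|HH
H/II-2 aff I-1×I-2: Hh|HH
⇒ H over [I-1,I-2,II-1,II-2]: 13 consistent
V/I-1 un ·: vv
V/I-2 aff ·: Vv
V/II-1 un I-1×I-2: vv
V/II-2 aff I-1×I-2: Vv
⇒ V over [I-1,I-2,II-1,II-2]: 1 consistent

II-2 ∈ {FF HH Vv, FF Hh Vv, Ff HH Vv, Ff Hh Vv}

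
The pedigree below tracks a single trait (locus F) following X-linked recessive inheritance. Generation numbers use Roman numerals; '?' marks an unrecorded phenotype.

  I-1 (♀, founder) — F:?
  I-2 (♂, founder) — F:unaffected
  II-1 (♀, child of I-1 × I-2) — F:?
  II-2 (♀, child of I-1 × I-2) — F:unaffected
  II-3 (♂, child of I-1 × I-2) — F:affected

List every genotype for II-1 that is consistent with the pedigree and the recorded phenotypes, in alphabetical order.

F/I-1 ? ·: X^FX^f|X^fX^f
F/I-2 un ·: X^FY
F/II-1 ? I-1×I-2: X^FX^F|X^FX^f
F/II-2 un I-1×I-2: X^FX^F|X^FX^f
F/II-3 aff I-1×I-2: X^fY
⇒ F over [I-1,I-2,II-1,II-2,II-3]: 5 consistent

II-1 ∈ {X^FX^F, X^FX^f}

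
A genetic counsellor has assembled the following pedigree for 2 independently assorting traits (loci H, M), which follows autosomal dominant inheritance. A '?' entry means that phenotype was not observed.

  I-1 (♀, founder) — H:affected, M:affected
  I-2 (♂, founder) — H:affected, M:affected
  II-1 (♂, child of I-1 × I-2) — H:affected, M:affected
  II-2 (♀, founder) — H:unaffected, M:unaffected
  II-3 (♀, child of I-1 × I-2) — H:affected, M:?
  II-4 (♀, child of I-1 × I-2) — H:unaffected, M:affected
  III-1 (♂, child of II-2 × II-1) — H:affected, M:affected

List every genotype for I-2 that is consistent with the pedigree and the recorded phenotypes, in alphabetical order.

H/I-1 aff ·: Hh
H/I-2 aff ·: Hh
H/II-1 aff I-1×I-2: Hh|HH
H/II-2 un ·: hh
H/II-3 aff I-1×I-2: Hh|HH
H/II-4 un I-1×I-2: hh
H/III-1 aff II-2×II-1: Hh
⇒ H over [I-1,I-2,II-1,II-2,II-3,II-4,III-1]: 4 consistent
M/I-1 aff ·: Mm|MM
M/I-2 aff ·: Mm|MM
M/II-1 aff I-1×I-2: Mm|MM
M/II-2 un ·: mm
M/II-3 ? I-1×I-2: mm|Mm|MM
M/II-4 aff I-1×I-2: Mm|MM
M/III-1 aff II-2×II-1: Mm
⇒ M over [I-1,I-2,II-1,II-2,II-3,II-4,III-1]: 29 consistent

I-2 ∈ {Hh MM, Hh Mm}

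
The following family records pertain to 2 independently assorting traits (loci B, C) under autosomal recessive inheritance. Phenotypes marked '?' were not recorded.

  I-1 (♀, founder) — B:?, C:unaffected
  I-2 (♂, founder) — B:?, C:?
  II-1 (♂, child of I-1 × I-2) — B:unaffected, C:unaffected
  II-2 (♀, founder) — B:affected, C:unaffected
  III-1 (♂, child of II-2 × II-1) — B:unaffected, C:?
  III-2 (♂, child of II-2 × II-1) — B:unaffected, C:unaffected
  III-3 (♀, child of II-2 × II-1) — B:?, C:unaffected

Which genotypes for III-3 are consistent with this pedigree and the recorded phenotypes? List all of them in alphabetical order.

B/I-1 ? ·: BB|Bb|bb
B/I-2 ? ·: BB|Bb|bb
B/II-1 un I-1×I-2: BB|Bb
B/II-2 aff ·: bb
B/III-1 un II-2×II-1: Bb
B/III-2 un II-2×II-1: Bb
B/III-3 ? II-2×II-1: Bb|bb
⇒ B over [I-1,I-2,II-1,II-2,III-1,III-2,III-3]: 18 consistent
C/I-1 un ·: CC|Cc
C/I-2 ? ·: CC|Cc|cc
C/II-1 un I-1×I-2: CC|Cc
C/II-2 un ·: CC|Cc
C/III-1 ? II-2×II-1: CC|Cc|cc
C/III-2 un II-2×II-1: CC|Cc
C/III-3 un II-2×II-1: CC|Cc
⇒ C over [I-1,I-2,II-1,II-2,III-1,III-2,III-3]: 136 consistent

III-3 ∈ {Bb CC, Bb Cc, bb CC, bb Cc}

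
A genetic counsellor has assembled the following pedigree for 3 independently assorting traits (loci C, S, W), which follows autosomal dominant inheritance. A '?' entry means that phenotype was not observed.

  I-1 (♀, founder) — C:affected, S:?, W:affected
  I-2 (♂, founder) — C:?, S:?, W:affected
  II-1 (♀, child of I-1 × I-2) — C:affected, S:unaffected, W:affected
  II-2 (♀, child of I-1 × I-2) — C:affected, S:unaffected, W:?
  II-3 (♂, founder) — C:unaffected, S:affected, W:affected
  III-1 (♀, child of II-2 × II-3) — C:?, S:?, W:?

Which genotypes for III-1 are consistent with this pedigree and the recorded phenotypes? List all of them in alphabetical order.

III-1 ∈ {Cc Ss WW, Cc Ss Ww, Cc Ss ww, Cc ss WW, Cc ss Ww, Cc ss ww, cc Ss WW, cc Ss Ww, cc Ss ww, cc ss WW, cc ss Ww, cc ss ww}

C/I-1 aff ·: Cc|CC
C/I-2 ? ·: cc|Cc|CC
C/II-1 aff I-1×I-2: Cc|CC
C/II-2 aff I-1×I-2: Cc|CC
C/II-3 un ·: cc
C/III-1 ? II-2×II-3: cc|Cc
⇒ C over [I-1,I-2,II-1,II-2,II-3,III-1]: 23 consistent
S/I-1 ? ·: ss|Ss
S/I-2 ? ·: ss|Ss
S/II-1 un I-1×I-2: ss
S/II-2 un I-1×I-2: ss
S/II-3 aff ·: Ss|SS
S/III-1 ? II-2×II-3: ss|Ss
⇒ S over [I-1,I-2,II-1,II-2,II-3,III-1]: 12 consistent
W/I-1 aff ·: Ww|WW
W/I-2 aff ·: Ww|WW
W/II-1 aff I-1×I-2: Ww|WW
W/II-2 ? I-1×I-2: ww|Ww|WW
W/II-3 aff ·: Ww|WW
W/III-1 ? II-2×II-3: ww|Ww|WW
⇒ W over [I-1,I-2,II-1,II-2,II-3,III-1]: 57 consistent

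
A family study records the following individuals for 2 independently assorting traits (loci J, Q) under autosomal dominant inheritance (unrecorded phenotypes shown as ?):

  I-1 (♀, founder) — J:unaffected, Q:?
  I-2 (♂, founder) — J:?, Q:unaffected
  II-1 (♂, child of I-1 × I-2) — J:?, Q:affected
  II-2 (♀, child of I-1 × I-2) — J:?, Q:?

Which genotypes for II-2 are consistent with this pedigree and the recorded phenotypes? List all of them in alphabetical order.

II-2 ∈ {Jj Qq, Jj qq, jj Qq, jj qq}

J/I-1 un ·: jj
J/I-2 ? ·: jj|Jj|JJ
J/II-1 ? I-1×I-2: jj|Jj
J/II-2 ? I-1×I-2: jj|Jj
⇒ J over [I-1,I-2,II-1,II-2]: 6 consistent
Q/I-1 ? ·: Qq|QQ
Q/I-2 un ·: qq
Q/II-1 aff I-1×I-2: Qq
Q/II-2 ? I-1×I-2: qq|Qq
⇒ Q over [I-1,I-2,II-1,II-2]: 3 consistent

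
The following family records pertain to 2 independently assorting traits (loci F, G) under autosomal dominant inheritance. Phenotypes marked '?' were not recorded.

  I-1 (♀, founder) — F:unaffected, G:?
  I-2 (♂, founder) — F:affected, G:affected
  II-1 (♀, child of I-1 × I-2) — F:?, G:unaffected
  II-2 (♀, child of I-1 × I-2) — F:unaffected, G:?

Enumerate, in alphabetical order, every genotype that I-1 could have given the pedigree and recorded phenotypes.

I-1 ∈ {ff Gg, ff gg}

F/I-1 un ·: ff
F/I-2 aff ·: Ff
F/II-1 ? I-1×I-2: ff|Ff
F/II-2 un I-1×I-2: ff
⇒ F over [I-1,I-2,II-1,II-2]: 2 consistent
G/I-1 ? ·: gg|Gg
G/I-2 aff ·: Gg
G/II-1 un I-1×I-2: gg
G/II-2 ? I-1×I-2: gg|Gg|GG
⇒ G over [I-1,I-2,II-1,II-2]: 5 consistent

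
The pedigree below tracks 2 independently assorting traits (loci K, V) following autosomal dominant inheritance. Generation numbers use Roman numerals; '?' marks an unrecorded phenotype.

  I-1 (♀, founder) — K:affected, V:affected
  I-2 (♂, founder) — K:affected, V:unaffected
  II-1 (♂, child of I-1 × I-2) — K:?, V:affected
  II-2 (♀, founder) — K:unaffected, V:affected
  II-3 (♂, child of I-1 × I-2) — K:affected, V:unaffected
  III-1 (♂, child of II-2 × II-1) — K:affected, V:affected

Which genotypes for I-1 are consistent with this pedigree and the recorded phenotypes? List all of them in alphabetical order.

I-1 ∈ {KK Vv, Kk Vv}

K/I-1 aff ·: Kk|KK
K/I-2 aff ·: Kk|KK
K/II-1 ? I-1×I-2: Kk|KK
K/II-2 un ·: kk
K/II-3 aff I-1×I-2: Kk|KK
K/III-1 aff II-2×II-1: Kk
⇒ K over [I-1,I-2,II-1,II-2,II-3,III-1]: 13 consistent
V/I-1 aff ·: Vv
V/I-2 un ·: vv
V/II-1 aff I-1×I-2: Vv
V/II-2 aff ·: Vv|VV
V/II-3 un I-1×I-2: vv
V/III-1 aff II-2×II-1: Vv|VV
⇒ V over [I-1,I-2,II-1,II-2,II-3,III-1]: 4 consistent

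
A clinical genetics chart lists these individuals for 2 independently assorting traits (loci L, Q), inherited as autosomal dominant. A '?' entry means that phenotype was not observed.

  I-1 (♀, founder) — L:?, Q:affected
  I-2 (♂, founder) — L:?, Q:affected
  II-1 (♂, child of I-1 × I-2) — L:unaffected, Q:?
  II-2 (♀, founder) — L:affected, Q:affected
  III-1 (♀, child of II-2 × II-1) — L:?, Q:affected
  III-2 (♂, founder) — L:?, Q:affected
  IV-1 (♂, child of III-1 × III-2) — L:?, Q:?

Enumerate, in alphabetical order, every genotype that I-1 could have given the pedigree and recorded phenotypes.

I-1 ∈ {Ll QQ, Ll Qq, ll QQ, ll Qq}

L/I-1 ? ·: ll|Ll
L/I-2 ? ·: ll|Ll
L/II-1 un I-1×I-2: ll
L/II-2 aff ·: Ll|LL
L/III-1 ? II-2×II-1: ll|Ll
L/III-2 ? ·: ll|Ll|LL
L/IV-1 ? III-1×III-2: ll|Ll|LL
⇒ L over [I-1,I-2,II-1,II-2,III-1,III-2,IV-1]: 72 consistent
Q/I-1 aff ·: Qq|QQ
Q/I-2 aff ·: Qq|QQ
Q/II-1 ? I-1×I-2: qq|Qq|QQ
Q/II-2 aff ·: Qq|QQ
Q/III-1 aff II-2×II-1: Qq|QQ
Q/III-2 aff ·: Qq|QQ
Q/IV-1 ? III-1×III-2: qq|Qq|QQ
⇒ Q over [I-1,I-2,II-1,II-2,III-1,III-2,IV-1]: 102 consistent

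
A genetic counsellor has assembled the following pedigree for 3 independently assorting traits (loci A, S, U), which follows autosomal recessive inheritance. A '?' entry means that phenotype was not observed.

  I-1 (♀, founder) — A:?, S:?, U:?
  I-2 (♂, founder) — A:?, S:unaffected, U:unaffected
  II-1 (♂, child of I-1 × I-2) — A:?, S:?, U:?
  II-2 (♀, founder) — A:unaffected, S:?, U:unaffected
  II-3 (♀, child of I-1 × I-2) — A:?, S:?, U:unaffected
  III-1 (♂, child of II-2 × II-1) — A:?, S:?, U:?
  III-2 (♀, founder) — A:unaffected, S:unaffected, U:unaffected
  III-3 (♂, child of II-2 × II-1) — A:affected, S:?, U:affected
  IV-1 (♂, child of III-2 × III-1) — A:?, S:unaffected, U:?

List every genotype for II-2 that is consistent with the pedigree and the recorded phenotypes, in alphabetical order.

A/I-1 ? ·: AA|Aa|aa
A/I-2 ? ·: AA|Aa|aa
A/II-1 ? I-1×I-2: Aa|aa
A/II-2 un ·: Aa
A/II-3 ? I-1×I-2: AA|Aa|aa
A/III-1 ? II-2×II-1: AA|Aa|aa
A/III-2 un ·: AA|Aa
A/III-3 aff II-2×II-1: aa
A/IV-1 ? III-2×III-1: AA|Aa|aa
⇒ A over [I-1,I-2,II-1,II-2,II-3,III-1,III-2,III-3,IV-1]: 207 consistent
S/I-1 ? ·: SS|Ss|ss
S/I-2 un ·: SS|Ss
S/II-1 ? I-1×I-2: SS|Ss|ss
S/II-2 ? ·: SS|Ss|ss
S/II-3 ? I-1×I-2: SS|Ss|ss
S/III-1 ? II-2×II-1: SS|Ss|ss
S/III-2 un ·: SS|Ss
S/III-3 ? II-2×II-1: SS|Ss|ss
S/IV-1 un III-2×III-1: SS|Ss
⇒ S over [I-1,I-2,II-1,II-2,II-3,III-1,III-2,III-3,IV-1]: 788 consistent
U/I-1 ? ·: UU|Uu|uu
U/I-2 un ·: UU|Uu
U/II-1 ? I-1×I-2: Uu|uu
U/II-2 un ·: Uu
U/II-3 un I-1×I-2: UU|Uu
U/III-1 ? II-2×II-1: UU|Uu|uu
U/III-2 un ·: UU|Uu
U/III-3 aff II-2×II-1: uu
U/IV-1 ? III-2×III-1: UU|Uu|uu
⇒ U over [I-1,I-2,II-1,II-2,II-3,III-1,III-2,III-3,IV-1]: 112 consistent

II-2 ∈ {Aa SS Uu, Aa Ss Uu, Aa ss Uu}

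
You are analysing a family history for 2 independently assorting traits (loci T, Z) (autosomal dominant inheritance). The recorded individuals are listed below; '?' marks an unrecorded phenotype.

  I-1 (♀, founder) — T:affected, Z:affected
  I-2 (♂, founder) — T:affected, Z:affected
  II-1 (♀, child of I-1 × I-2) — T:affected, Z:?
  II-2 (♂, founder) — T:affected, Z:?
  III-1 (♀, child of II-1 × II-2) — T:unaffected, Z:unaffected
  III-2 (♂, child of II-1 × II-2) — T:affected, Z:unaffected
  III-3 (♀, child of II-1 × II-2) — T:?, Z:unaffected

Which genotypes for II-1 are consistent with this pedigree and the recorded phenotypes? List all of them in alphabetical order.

II-1 ∈ {Tt Zz, Tt zz}

T/I-1 aff ·: Tt|TT
T/I-2 aff ·: Tt|TT
T/II-1 aff I-1×I-2: Tt
T/II-2 aff ·: Tt
T/III-1 un II-1×II-2: tt
T/III-2 aff II-1×II-2: Tt|TT
T/III-3 ? II-1×II-2: tt|Tt|TT
⇒ T over [I-1,I-2,II-1,II-2,III-1,III-2,III-3]: 18 consistent
Z/I-1 aff ·: Zz|ZZ
Z/I-2 aff ·: Zz|ZZ
Z/II-1 ? I-1×I-2: zz|Zz
Z/II-2 ? ·: zz|Zz
Z/III-1 un II-1×II-2: zz
Z/III-2 un II-1×II-2: zz
Z/III-3 un II-1×II-2: zz
⇒ Z over [I-1,I-2,II-1,II-2,III-1,III-2,III-3]: 8 consistent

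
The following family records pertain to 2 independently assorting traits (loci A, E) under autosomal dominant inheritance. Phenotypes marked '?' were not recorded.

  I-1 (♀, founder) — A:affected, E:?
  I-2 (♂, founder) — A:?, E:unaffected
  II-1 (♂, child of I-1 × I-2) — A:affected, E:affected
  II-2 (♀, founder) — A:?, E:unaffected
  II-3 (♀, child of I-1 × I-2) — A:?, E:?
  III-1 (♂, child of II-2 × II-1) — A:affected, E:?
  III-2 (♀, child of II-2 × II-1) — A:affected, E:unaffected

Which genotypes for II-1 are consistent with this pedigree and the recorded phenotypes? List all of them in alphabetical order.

II-1 ∈ {AA Ee, Aa Ee}

A/I-1 aff ·: Aa|AA
A/I-2 ? ·: aa|Aa|AA
A/II-1 aff I-1×I-2: Aa|AA
A/II-2 ? ·: aa|Aa|AA
A/II-3 ? I-1×I-2: aa|Aa|AA
A/III-1 aff II-2×II-1: Aa|AA
A/III-2 aff II-2×II-1: Aa|AA
⇒ A over [I-1,I-2,II-1,II-2,II-3,III-1,III-2]: 138 consistent
E/I-1 ? ·: Ee|EE
E/I-2 un ·: ee
E/II-1 aff I-1×I-2: Ee
E/II-2 un ·: ee
E/II-3 ? I-1×I-2: ee|Ee
E/III-1 ? II-2×II-1: ee|Ee
E/III-2 un II-2×II-1: ee
⇒ E over [I-1,I-2,II-1,II-2,II-3,III-1,III-2]: 6 consistent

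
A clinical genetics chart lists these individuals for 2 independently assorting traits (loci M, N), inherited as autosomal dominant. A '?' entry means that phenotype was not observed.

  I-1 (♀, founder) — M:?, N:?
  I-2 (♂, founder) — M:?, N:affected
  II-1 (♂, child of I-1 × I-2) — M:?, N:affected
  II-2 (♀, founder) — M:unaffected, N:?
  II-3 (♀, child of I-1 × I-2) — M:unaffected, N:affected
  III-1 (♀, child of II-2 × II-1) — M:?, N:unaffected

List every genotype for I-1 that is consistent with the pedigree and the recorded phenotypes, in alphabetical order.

M/I-1 ? ·: mm|Mm
M/I-2 ? ·: mm|Mm
M/II-1 ? I-1×I-2: mm|Mm|MM
M/II-2 un ·: mm
M/II-3 un I-1×I-2: mm
M/III-1 ? II-2×II-1: mm|Mm
⇒ M over [I-1,I-2,II-1,II-2,II-3,III-1]: 11 consistent
N/I-1 ? ·: nn|Nn|NN
N/I-2 aff ·: Nn|NN
N/II-1 aff I-1×I-2: Nn
N/II-2 ? ·: nn|Nn
N/II-3 aff I-1×I-2: Nn|NN
N/III-1 un II-2×II-1: nn
⇒ N over [I-1,I-2,II-1,II-2,II-3,III-1]: 16 consistent

I-1 ∈ {Mm NN, Mm Nn, Mm nn, mm NN, mm Nn, mm nn}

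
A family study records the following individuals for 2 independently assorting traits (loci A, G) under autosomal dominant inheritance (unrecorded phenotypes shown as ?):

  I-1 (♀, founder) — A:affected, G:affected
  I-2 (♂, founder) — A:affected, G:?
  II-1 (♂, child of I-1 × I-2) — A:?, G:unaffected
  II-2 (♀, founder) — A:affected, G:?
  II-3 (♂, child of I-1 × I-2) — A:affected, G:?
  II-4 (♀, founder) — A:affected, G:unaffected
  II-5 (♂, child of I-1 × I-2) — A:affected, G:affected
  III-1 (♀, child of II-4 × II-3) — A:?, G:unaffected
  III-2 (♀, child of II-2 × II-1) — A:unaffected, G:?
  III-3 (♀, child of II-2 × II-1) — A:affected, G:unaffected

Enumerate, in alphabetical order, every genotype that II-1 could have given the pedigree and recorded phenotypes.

A/I-1 aff ·: Aa|AA
A/I-2 aff ·: Aa|AA
A/II-1 ? I-1×I-2: aa|Aa
A/II-2 aff ·: Aa
A/II-3 aff I-1×I-2: Aa|AA
A/II-4 aff ·: Aa|AA
A/II-5 aff I-1×I-2: Aa|AA
A/III-1 ? II-4×II-3: aa|Aa|AA
A/III-2 un II-2×II-1: aa
A/III-3 aff II-2×II-1: Aa|AA
⇒ A over [I-1,I-2,II-1,II-2,II-3,II-4,II-5,III-1,III-2,III-3]: 112 consistent
G/I-1 aff ·: Gg
G/I-2 ? ·: gg|Gg
G/II-1 un I-1×I-2: gg
G/II-2 ? ·: gg|Gg
G/II-3 ? I-1×I-2: gg|Gg
G/II-4 un ·: gg
G/II-5 aff I-1×I-2: Gg|GG
G/III-1 un II-4×II-3: gg
G/III-2 ? II-2×II-1: gg|Gg
G/III-3 un II-2×II-1: gg
⇒ G over [I-1,I-2,II-1,II-2,II-3,II-4,II-5,III-1,III-2,III-3]: 18 consistent

II-1 ∈ {Aa gg, aa gg}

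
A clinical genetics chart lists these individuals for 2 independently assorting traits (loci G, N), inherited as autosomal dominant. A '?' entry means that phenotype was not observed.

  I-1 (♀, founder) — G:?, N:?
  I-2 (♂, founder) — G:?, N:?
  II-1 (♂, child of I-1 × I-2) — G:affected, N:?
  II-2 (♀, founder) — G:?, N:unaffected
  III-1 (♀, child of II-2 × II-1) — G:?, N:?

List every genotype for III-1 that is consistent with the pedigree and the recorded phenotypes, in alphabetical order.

G/I-1 ? ·: gg|Gg|GG
G/I-2 ? ·: gg|Gg|GG
G/II-1 aff I-1×I-2: Gg|GG
G/II-2 ? ·: gg|Gg|GG
G/III-1 ? II-2×II-1: gg|Gg|GG
⇒ G over [I-1,I-2,II-1,II-2,III-1]: 65 consistent
N/I-1 ? ·: nn|Nn|NN
N/I-2 ? ·: nn|Nn|NN
N/II-1 ? I-1×I-2: nn|Nn|NN
N/II-2 un ·: nn
N/III-1 ? II-2×II-1: nn|Nn
⇒ N over [I-1,I-2,II-1,II-2,III-1]: 22 consistent

III-1 ∈ {GG Nn, GG nn, Gg Nn, Gg nn, gg Nn, gg nn}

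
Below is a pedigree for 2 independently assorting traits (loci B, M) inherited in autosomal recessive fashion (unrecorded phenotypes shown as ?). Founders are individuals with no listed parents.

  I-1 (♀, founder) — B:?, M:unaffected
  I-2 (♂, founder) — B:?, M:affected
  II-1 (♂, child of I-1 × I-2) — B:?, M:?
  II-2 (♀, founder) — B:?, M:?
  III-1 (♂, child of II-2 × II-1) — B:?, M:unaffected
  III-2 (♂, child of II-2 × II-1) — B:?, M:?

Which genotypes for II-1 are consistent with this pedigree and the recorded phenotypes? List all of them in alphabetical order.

B/I-1 ? ·: BB|Bb|bb
B/I-2 ? ·: BB|Bb|bb
B/II-1 ? I-1×I-2: BB|Bb|bb
B/II-2 ? ·: BB|Bb|bb
B/III-1 ? II-2×II-1: BB|Bb|bb
B/III-2 ? II-2×II-1: BB|Bb|bb
⇒ B over [I-1,I-2,II-1,II-2,III-1,III-2]: 167 consistent
M/I-1 un ·: MM|Mm
M/I-2 aff ·: mm
M/II-1 ? I-1×I-2: Mm|mm
M/II-2 ? ·: MM|Mm|mm
M/III-1 un II-2×II-1: MM|Mm
M/III-2 ? II-2×II-1: MM|Mm|mm
⇒ M over [I-1,I-2,II-1,II-2,III-1,III-2]: 27 consistent

II-1 ∈ {BB Mm, BB mm, Bb Mm, Bb mm, bb Mm, bb mm}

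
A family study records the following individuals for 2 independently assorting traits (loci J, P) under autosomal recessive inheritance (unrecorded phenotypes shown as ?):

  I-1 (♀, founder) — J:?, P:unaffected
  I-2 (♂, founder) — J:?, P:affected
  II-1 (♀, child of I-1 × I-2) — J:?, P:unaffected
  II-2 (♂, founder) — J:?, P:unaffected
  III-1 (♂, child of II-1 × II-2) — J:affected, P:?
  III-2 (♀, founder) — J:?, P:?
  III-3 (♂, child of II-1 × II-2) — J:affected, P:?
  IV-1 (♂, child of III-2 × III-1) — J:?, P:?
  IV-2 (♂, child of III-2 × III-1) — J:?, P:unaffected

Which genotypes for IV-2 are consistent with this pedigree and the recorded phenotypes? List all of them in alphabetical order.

IV-2 ∈ {Jj PP, Jj Pp, jj PP, jj Pp}

J/I-1 ? ·: JJ|Jj|jj
J/I-2 ? ·: JJ|Jj|jj
J/II-1 ? I-1×I-2: Jj|jj
J/II-2 ? ·: Jj|jj
J/III-1 aff II-1×II-2: jj
J/III-2 ? ·: JJ|Jj|jj
J/III-3 aff II-1×II-2: jj
J/IV-1 ? III-2×III-1: Jj|jj
J/IV-2 ? III-2×III-1: Jj|jj
⇒ J over [I-1,I-2,II-1,II-2,III-1,III-2,III-3,IV-1,IV-2]: 132 consistent
P/I-1 un ·: PP|Pp
P/I-2 aff ·: pp
P/II-1 un I-1×I-2: Pp
P/II-2 un ·: PP|Pp
P/III-1 ? II-1×II-2: PP|Pp|pp
P/III-2 ? ·: PP|Pp|pp
P/III-3 ? II-1×II-2: PP|Pp|pp
P/IV-1 ? III-2×III-1: PP|Pp|pp
P/IV-2 un III-2×III-1: PP|Pp
⇒ P over [I-1,I-2,II-1,II-2,III-1,III-2,III-3,IV-1,IV-2]: 198 consistent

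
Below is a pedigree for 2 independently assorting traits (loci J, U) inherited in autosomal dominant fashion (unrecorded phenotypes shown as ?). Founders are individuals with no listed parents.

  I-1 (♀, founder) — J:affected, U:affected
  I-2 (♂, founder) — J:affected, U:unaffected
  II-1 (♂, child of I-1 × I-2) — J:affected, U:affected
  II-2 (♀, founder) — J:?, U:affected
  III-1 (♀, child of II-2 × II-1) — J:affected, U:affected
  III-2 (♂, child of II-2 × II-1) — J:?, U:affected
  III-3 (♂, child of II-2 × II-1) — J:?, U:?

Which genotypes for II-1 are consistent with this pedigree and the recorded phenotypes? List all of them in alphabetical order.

II-1 ∈ {JJ Uu, Jj Uu}

J/I-1 aff ·: Jj|JJ
J/I-2 aff ·: Jj|JJ
J/II-1 aff I-1×I-2: Jj|JJ
J/II-2 ? ·: jj|Jj|JJ
J/III-1 aff II-2×II-1: Jj|JJ
J/III-2 ? II-2×II-1: jj|Jj|JJ
J/III-3 ? II-2×II-1: jj|Jj|JJ
⇒ J over [I-1,I-2,II-1,II-2,III-1,III-2,III-3]: 130 consistent
U/I-1 aff ·: Uu|UU
U/I-2 un ·: uu
U/II-1 aff I-1×I-2: Uu
U/II-2 aff ·: Uu|UU
U/III-1 aff II-2×II-1: Uu|UU
U/III-2 aff II-2×II-1: Uu|UU
U/III-3 ? II-2×II-1: uu|Uu|UU
⇒ U over [I-1,I-2,II-1,II-2,III-1,III-2,III-3]: 40 consistent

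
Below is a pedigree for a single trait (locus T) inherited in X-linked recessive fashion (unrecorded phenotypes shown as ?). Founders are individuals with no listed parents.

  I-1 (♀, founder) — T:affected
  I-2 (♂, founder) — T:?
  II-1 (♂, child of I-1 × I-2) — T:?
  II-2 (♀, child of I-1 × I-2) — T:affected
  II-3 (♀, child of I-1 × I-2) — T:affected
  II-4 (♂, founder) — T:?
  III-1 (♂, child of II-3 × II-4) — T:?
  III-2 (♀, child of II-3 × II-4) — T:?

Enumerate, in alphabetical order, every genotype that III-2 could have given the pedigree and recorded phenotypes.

III-2 ∈ {X^TX^t, X^tX^t}

T/I-1 aff ·: X^tX^t
T/I-2 ? ·: X^tY
T/II-1 ? I-1×I-2: X^tY
T/II-2 aff I-1×I-2: X^tX^t
T/II-3 aff I-1×I-2: X^tX^t
T/II-4 ? ·: X^TY|X^tY
T/III-1 ? II-3×II-4: X^tY
T/III-2 ? II-3×II-4: X^TX^t|X^tX^t
⇒ T over [I-1,I-2,II-1,II-2,II-3,II-4,III-1,III-2]: 2 consistent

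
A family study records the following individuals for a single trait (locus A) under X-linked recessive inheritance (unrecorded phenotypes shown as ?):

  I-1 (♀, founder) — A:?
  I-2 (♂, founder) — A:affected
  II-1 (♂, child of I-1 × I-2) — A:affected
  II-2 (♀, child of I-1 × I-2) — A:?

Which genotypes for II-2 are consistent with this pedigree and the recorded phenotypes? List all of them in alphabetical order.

II-2 ∈ {X^AX^a, X^aX^a}

A/I-1 ? ·: X^AX^a|X^aX^a
A/I-2 aff ·: X^aY
A/II-1 aff I-1×I-2: X^aY
A/II-2 ? I-1×I-2: X^AX^a|X^aX^a
⇒ A over [I-1,I-2,II-1,II-2]: 3 consistent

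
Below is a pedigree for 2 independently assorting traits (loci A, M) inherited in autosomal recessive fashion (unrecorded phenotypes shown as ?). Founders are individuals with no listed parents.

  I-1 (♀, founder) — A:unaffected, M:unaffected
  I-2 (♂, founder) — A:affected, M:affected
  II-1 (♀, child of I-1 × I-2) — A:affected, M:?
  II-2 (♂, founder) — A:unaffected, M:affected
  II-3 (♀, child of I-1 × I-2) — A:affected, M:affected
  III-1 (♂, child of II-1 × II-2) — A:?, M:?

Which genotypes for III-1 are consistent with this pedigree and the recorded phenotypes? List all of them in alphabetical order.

A/I-1 un ·: Aa
A/I-2 aff ·: aa
A/II-1 aff I-1×I-2: aa
A/II-2 un ·: AA|Aa
A/II-3 aff I-1×I-2: aa
A/III-1 ? II-1×II-2: Aa|aa
⇒ A over [I-1,I-2,II-1,II-2,II-3,III-1]: 3 consistent
M/I-1 un ·: Mm
M/I-2 aff ·: mm
M/II-1 ? I-1×I-2: Mm|mm
M/II-2 aff ·: mm
M/II-3 aff I-1×I-2: mm
M/III-1 ? II-1×II-2: Mm|mm
⇒ M over [I-1,I-2,II-1,II-2,II-3,III-1]: 3 consistent

III-1 ∈ {Aa Mm, Aa mm, aa Mm, aa mm}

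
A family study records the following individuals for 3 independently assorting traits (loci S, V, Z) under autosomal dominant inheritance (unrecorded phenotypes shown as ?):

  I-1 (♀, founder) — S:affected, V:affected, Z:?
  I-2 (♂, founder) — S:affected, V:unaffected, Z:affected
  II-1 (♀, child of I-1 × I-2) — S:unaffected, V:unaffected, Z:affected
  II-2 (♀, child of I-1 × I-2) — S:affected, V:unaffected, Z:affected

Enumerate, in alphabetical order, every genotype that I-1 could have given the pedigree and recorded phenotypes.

S/I-1 aff ·: Ss
S/I-2 aff ·: Ss
S/II-1 un I-1×I-2: ss
S/II-2 aff I-1×I-2: Ss|SS
⇒ S over [I-1,I-2,II-1,II-2]: 2 consistent
V/I-1 aff ·: Vv
V/I-2 un ·: vv
V/II-1 un I-1×I-2: vv
V/II-2 un I-1×I-2: vv
⇒ V over [I-1,I-2,II-1,II-2]: 1 consistent
Z/I-1 ? ·: zz|Zz|ZZ
Z/I-2 aff ·: Zz|ZZ
Z/II-1 aff I-1×I-2: Zz|ZZ
Z/II-2 aff I-1×I-2: Zz|ZZ
⇒ Z over [I-1,I-2,II-1,II-2]: 15 consistent

I-1 ∈ {Ss Vv ZZ, Ss Vv Zz, Ss Vv zz}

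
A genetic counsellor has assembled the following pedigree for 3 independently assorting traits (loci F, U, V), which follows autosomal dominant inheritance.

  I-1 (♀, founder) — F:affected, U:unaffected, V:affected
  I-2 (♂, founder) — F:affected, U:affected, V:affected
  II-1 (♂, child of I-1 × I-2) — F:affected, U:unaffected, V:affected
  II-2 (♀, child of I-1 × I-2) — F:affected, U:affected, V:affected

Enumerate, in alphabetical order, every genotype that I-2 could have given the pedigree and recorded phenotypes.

I-2 ∈ {FF Uu VV, FF Uu Vv, Ff Uu VV, Ff Uu Vv}

F/I-1 aff ·: Ff|FF
F/I-2 aff ·: Ff|FF
F/II-1 aff I-1×I-2: Ff|FF
F/II-2 aff I-1×I-2: Ff|FF
⇒ F over [I-1,I-2,II-1,II-2]: 13 consistent
U/I-1 un ·: uu
U/I-2 aff ·: Uu
U/II-1 un I-1×I-2: uu
U/II-2 aff I-1×I-2: Uu
⇒ U over [I-1,I-2,II-1,II-2]: 1 consistent
V/I-1 aff ·: Vv|VV
V/I-2 aff ·: Vv|VV
V/II-1 aff I-1×I-2: Vv|VV
V/II-2 aff I-1×I-2: Vv|VV
⇒ V over [I-1,I-2,II-1,II-2]: 13 consistent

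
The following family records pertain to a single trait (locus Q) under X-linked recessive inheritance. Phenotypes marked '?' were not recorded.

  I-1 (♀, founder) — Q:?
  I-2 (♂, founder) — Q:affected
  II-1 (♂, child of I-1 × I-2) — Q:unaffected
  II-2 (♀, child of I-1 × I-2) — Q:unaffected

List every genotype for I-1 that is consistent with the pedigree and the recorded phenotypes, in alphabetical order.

I-1 ∈ {X^QX^Q, X^QX^q}

Q/I-1 ? ·: X^QX^Q|X^QX^q
Q/I-2 aff ·: X^qY
Q/II-1 un I-1×I-2: X^QY
Q/II-2 un I-1×I-2: X^QX^q
⇒ Q over [I-1,I-2,II-1,II-2]: 2 consistent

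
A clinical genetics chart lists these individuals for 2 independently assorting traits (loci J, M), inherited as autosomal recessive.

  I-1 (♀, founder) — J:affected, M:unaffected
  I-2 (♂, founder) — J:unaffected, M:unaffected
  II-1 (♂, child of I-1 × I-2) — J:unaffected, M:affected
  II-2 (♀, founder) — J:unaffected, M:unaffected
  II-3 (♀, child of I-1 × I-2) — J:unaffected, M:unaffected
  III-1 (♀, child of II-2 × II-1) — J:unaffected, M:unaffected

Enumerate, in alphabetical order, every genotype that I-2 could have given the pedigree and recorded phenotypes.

I-2 ∈ {JJ Mm, Jj Mm}

J/I-1 aff ·: jj
J/I-2 un ·: JJ|Jj
J/II-1 un I-1×I-2: Jj
J/II-2 un ·: JJ|Jj
J/II-3 un I-1×I-2: Jj
J/III-1 un II-2×II-1: JJ|Jj
⇒ J over [I-1,I-2,II-1,II-2,II-3,III-1]: 8 consistent
M/I-1 un ·: Mm
M/I-2 un ·: Mm
M/II-1 aff I-1×I-2: mm
M/II-2 un ·: MM|Mm
M/II-3 un I-1×I-2: MM|Mm
M/III-1 un II-2×II-1: Mm
⇒ M over [I-1,I-2,II-1,II-2,II-3,III-1]: 4 consistent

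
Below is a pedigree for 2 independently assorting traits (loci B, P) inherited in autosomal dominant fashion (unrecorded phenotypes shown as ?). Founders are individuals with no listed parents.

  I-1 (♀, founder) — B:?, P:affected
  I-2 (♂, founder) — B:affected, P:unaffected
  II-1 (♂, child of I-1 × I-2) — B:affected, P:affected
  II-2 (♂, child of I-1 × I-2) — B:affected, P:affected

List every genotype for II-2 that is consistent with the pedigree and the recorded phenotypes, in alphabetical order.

B/I-1 ? ·: bb|Bb|BB
B/I-2 aff ·: Bb|BB
B/II-1 aff I-1×I-2: Bb|BB
B/II-2 aff I-1×I-2: Bb|BB
⇒ B over [I-1,I-2,II-1,II-2]: 15 consistent
P/I-1 aff ·: Pp|PP
P/I-2 un ·: pp
P/II-1 aff I-1×I-2: Pp
P/II-2 aff I-1×I-2: Pp
⇒ P over [I-1,I-2,II-1,II-2]: 2 consistent

II-2 ∈ {BB Pp, Bb Pp}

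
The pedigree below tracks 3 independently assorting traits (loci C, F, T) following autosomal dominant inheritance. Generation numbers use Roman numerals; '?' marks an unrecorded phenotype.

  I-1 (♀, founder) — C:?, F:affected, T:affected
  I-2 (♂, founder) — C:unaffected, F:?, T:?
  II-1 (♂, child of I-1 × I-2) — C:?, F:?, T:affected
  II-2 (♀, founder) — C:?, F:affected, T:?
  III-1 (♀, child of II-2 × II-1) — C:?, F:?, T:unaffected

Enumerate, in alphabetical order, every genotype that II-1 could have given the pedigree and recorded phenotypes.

II-1 ∈ {Cc FF Tt, Cc Ff Tt, Cc ff Tt, cc FF Tt, cc Ff Tt, cc ff Tt}

C/I-1 ? ·: cc|Cc|CC
C/I-2 un ·: cc
C/II-1 ? I-1×I-2: cc|Cc
C/II-2 ? ·: cc|Cc|CC
C/III-1 ? II-2×II-1: cc|Cc|CC
⇒ C over [I-1,I-2,II-1,II-2,III-1]: 22 consistent
F/I-1 aff ·: Ff|FF
F/I-2 ? ·: ff|Ff|FF
F/II-1 ? I-1×I-2: ff|Ff|FF
F/II-2 aff ·: Ff|FF
F/III-1 ? II-2×II-1: ff|Ff|FF
⇒ F over [I-1,I-2,II-1,II-2,III-1]: 43 consistent
T/I-1 aff ·: Tt|TT
T/I-2 ? ·: tt|Tt|TT
T/II-1 aff I-1×I-2: Tt
T/II-2 ? ·: tt|Tt
T/III-1 un II-2×II-1: tt
⇒ T over [I-1,I-2,II-1,II-2,III-1]: 10 consistent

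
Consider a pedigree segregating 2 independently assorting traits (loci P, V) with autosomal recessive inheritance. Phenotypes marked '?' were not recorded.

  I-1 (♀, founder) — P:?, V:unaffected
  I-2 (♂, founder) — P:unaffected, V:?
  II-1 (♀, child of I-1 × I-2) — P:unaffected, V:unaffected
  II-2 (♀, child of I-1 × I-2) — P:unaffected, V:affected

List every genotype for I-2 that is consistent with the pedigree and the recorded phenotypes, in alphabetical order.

P/I-1 ? ·: PP|Pp|pp
P/I-2 un ·: PP|Pp
P/II-1 un I-1×I-2: PP|Pp
P/II-2 un I-1×I-2: PP|Pp
⇒ P over [I-1,I-2,II-1,II-2]: 15 consistent
V/I-1 un ·: Vv
V/I-2 ? ·: Vv|vv
V/II-1 un I-1×I-2: VV|Vv
V/II-2 aff I-1×I-2: vv
⇒ V over [I-1,I-2,II-1,II-2]: 3 consistent

I-2 ∈ {PP Vv, PP vv, Pp Vv, Pp vv}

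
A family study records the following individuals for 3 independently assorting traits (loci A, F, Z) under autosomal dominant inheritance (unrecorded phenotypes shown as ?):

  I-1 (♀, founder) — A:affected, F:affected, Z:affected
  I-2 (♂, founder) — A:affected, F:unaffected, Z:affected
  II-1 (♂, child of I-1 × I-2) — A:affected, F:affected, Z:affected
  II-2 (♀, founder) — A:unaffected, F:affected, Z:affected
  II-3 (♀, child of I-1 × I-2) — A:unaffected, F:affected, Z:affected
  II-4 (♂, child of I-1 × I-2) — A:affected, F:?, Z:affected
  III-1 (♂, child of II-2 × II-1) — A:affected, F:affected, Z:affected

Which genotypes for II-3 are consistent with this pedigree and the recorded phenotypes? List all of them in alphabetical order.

A/I-1 aff ·: Aa
A/I-2 aff ·: Aa
A/II-1 aff I-1×I-2: Aa|AA
A/II-2 un ·: aa
A/II-3 un I-1×I-2: aa
A/II-4 aff I-1×I-2: Aa|AA
A/III-1 aff II-2×II-1: Aa
⇒ A over [I-1,I-2,II-1,II-2,II-3,II-4,III-1]: 4 consistent
F/I-1 aff ·: Ff|FF
F/I-2 un ·: ff
F/II-1 aff I-1×I-2: Ff
F/II-2 aff ·: Ff|FF
F/II-3 aff I-1×I-2: Ff
F/II-4 ? I-1×I-2: ff|Ff
F/III-1 aff II-2×II-1: Ff|FF
⇒ F over [I-1,I-2,II-1,II-2,II-3,II-4,III-1]: 12 consistent
Z/I-1 aff ·: Zz|ZZ
Z/I-2 aff ·: Zz|ZZ
Z/II-1 aff I-1×I-2: Zz|ZZ
Z/II-2 aff ·: Zz|ZZ
Z/II-3 aff I-1×I-2: Zz|ZZ
Z/II-4 aff I-1×I-2: Zz|ZZ
Z/III-1 aff II-2×II-1: Zz|ZZ
⇒ Z over [I-1,I-2,II-1,II-2,II-3,II-4,III-1]: 87 consistent

II-3 ∈ {aa Ff ZZ, aa Ff Zz}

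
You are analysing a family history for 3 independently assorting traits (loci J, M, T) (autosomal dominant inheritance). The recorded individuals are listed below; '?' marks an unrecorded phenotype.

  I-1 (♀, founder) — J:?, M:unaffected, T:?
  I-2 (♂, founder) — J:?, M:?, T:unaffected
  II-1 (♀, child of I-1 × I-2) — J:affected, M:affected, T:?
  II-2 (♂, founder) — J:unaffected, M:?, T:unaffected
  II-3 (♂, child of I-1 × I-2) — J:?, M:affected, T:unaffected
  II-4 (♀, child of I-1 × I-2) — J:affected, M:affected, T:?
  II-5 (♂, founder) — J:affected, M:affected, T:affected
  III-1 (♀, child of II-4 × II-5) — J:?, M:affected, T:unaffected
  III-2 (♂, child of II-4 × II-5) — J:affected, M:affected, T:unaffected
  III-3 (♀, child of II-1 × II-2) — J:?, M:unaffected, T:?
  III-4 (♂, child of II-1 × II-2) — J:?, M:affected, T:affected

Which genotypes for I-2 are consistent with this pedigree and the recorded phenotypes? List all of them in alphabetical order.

J/I-1 ? ·: jj|Jj|JJ
J/I-2 ? ·: jj|Jj|JJ
J/II-1 aff I-1×I-2: Jj|JJ
J/II-2 un ·: jj
J/II-3 ? I-1×I-2: jj|Jj|JJ
J/II-4 aff I-1×I-2: Jj|JJ
J/II-5 aff ·: Jj|JJ
J/III-1 ? II-4×II-5: jj|Jj|JJ
J/III-2 aff II-4×II-5: Jj|JJ
J/III-3 ? II-1×II-2: jj|Jj
J/III-4 ? II-1×II-2: jj|Jj
⇒ J over [I-1,I-2,II-1,II-2,II-3,II-4,II-5,III-1,III-2,III-3,III-4]: 770 consistent
M/I-1 un ·: mm
M/I-2 ? ·: Mm|MM
M/II-1 aff I-1×I-2: Mm
M/II-2 ? ·: mm|Mm
M/II-3 aff I-1×I-2: Mm
M/II-4 aff I-1×I-2: Mm
M/II-5 aff ·: Mm|MM
M/III-1 aff II-4×II-5: Mm|MM
M/III-2 aff II-4×II-5: Mm|MM
M/III-3 un II-1×II-2: mm
M/III-4 aff II-1×II-2: Mm|MM
⇒ M over [I-1,I-2,II-1,II-2,II-3,II-4,II-5,III-1,III-2,III-3,III-4]: 48 consistent
T/I-1 ? ·: Tt
T/I-2 un ·: tt
T/II-1 ? I-1×I-2: Tt
T/II-2 un ·: tt
T/II-3 un I-1×I-2: tt
T/II-4 ? I-1×I-2: tt|Tt
T/II-5 aff ·: Tt
T/III-1 un II-4×II-5: tt
T/III-2 un II-4×II-5: tt
T/III-3 ? II-1×II-2: tt|Tt
T/III-4 aff II-1×II-2: Tt
⇒ T over [I-1,I-2,II-1,II-2,II-3,II-4,II-5,III-1,III-2,III-3,III-4]: 4 consistent

I-2 ∈ {JJ MM tt, JJ Mm tt, Jj MM tt, Jj Mm tt, jj MM tt, jj Mm tt}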